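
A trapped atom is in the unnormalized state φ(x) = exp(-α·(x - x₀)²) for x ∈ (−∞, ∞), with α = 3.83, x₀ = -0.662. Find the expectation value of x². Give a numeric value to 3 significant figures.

0.504

⟨x²⟩ = ∫ x²·|φ|² dx / ∫|φ|² dx (integrals over the domain).
Gaussian moments (u = x − x₀): ∫u^(2j)·e^(−2αu²) du = (2j−1)!!/(4α)^j · √(π/(2α)), odd powers integrate to 0; here √(π/(2α)) = 0.64041.
State is unnormalized: ∫|φ|² dx = 0.64041, and ∫φ*·x²·φ dx = 0.32246, so ⟨x²⟩ = 0.32246 / 0.64041.
⟨x²⟩ = 0.50352.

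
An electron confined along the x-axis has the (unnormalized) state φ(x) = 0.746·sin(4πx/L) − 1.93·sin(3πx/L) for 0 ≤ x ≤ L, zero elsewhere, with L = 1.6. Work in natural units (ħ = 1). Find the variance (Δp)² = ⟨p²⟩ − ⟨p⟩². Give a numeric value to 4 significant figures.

Compute ⟨p⟩ and ⟨p²⟩ separately; (Δp)² = ⟨p²⟩ − ⟨p⟩².
d²/dx² sin(jπx/L) = −(jπ/L)²·sin(jπx/L); on 0 ≤ x ≤ L, ∫sin²(jπx/L) dx = L/2 and ∫sin(jπx/L)·sin(lπx/L) dx = 0 for j ≠ l, so only diagonal terms survive in ∫|φ|² and ∫φ·φ″; ∫φ·φ′ dx = [φ²/2] between the walls = 0.
Normalization: ∫|φ|² dx = 3.4251.
⟨p⟩ = 0.0000 and ⟨p²⟩ = 38.206.
(Δp)² = 38.206 − (0.0000)² = 38.206.

38.21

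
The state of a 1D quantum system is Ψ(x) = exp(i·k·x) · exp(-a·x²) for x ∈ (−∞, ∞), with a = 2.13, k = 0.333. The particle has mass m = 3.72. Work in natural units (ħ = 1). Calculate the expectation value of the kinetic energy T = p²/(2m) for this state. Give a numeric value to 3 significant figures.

0.301

T = −(ħ²/2m) d²/dx², so ⟨T⟩ = −(ħ²/2m) ∫ Ψ*·Ψ'' dx / ∫|Ψ|² dx; with m = 3.72.
Gaussian moments: ∫x^(2j)·e^(−2ax²) dx = (2j−1)!!/(4a)^j · √(π/(2a)), odd powers integrate to 0; here √(π/(2a)) = 0.85876. Derivatives: Ψ′ = (ik − 2ax)·Ψ, Ψ″ = ((ik − 2ax)² − 2a)·Ψ; the odd-in-x pieces drop out.
State is unnormalized: ∫|Ψ|² dx = 0.85876, and ∫Ψ*·(−ħ²/2m · Ψ'') dx = 0.25865, so ⟨T⟩ = 0.25865 / 0.85876.
⟨T⟩ = 0.30119.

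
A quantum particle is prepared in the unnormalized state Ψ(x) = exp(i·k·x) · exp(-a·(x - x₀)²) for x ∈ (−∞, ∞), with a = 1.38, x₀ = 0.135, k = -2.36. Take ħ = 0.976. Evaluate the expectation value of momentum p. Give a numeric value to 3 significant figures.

p Ψ = −iħ dΨ/dx; then ⟨p⟩ = ∫ Ψ*·(pΨ) dx / ∫|Ψ|² dx.
Gaussian moments (u = x − x₀): ∫u^(2j)·e^(−2au²) du = (2j−1)!!/(4a)^j · √(π/(2a)), odd powers integrate to 0; here √(π/(2a)) = 1.0669. Derivatives: Ψ′ = (ik − 2au)·Ψ, Ψ″ = ((ik − 2au)² − 2a)·Ψ; the odd-in-u pieces drop out.
State is unnormalized: ∫|Ψ|² dx = 1.0669, and ∫Ψ*·(−iħ Ψ') dx = -2.4574, so ⟨p⟩ = -2.4574 / 1.0669.
⟨p⟩ = -2.3034.

-2.30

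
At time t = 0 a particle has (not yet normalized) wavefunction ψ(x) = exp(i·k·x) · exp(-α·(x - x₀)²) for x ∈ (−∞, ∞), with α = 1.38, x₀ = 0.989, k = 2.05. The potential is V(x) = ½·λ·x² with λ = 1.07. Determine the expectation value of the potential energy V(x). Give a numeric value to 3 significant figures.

⟨V⟩ = ∫ V(x)·|ψ|² dx / ∫|ψ|² dx.
Gaussian moments (u = x − x₀): ∫u^(2j)·e^(−2αu²) du = (2j−1)!!/(4α)^j · √(π/(2α)), odd powers integrate to 0; here √(π/(2α)) = 1.0669.
State is unnormalized: ∫|ψ|² dx = 1.0669, and ∫ψ*·V(x)·ψ dx = 0.66170, so ⟨V⟩ = 0.66170 / 1.0669.
⟨V⟩ = 0.62022.

0.620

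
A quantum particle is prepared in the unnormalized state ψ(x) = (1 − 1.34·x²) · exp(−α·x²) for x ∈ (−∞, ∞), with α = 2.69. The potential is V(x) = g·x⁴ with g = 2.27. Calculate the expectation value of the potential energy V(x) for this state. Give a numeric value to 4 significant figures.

⟨V⟩ = ∫ V(x)·|ψ|² dx / ∫|ψ|² dx.
Expand each integrand as polynomial × e^(−2αx²) and use ∫x^(2j)·e^(−2αx²) dx = (2j−1)!!/(4α)^j · √(π/(2α)), odd powers → 0; here √(π/(2α)) = 0.76416.
State is unnormalized: ∫|ψ|² dx = 0.60938, and ∫ψ*·V(x)·ψ dx = 0.013370, so ⟨V⟩ = 0.013370 / 0.60938.
⟨V⟩ = 0.021941.

0.02194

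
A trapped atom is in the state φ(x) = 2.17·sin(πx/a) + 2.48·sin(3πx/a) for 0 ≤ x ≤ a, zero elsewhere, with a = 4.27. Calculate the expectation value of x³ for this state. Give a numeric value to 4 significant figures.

20.92

⟨x³⟩ = ∫ x³·|φ|² dx / ∫|φ|² dx (integrals over the domain).
On 0 ≤ x ≤ a (j ≠ l): ∫sin²(jπx/a) dx = a/2, ∫sin(jπx/a)·sin(lπx/a) dx = 0; diagonal moments ∫x·sin²(jπx/a) dx = a²/4, ∫x²·sin²(jπx/a) dx = a³·(1/6 − 1/(4j²π²)); cross terms ∫x·sin(jπx/a)·sin(lπx/a) dx = 0 for j + l even and −4jla²/(π²(j² − l²)²) for j + l odd, ∫x²·sin(jπx/a)·sin(lπx/a) dx = (−1)^(j+l)·4jla³/(π²(j² − l²)²); higher powers the same way via product-to-sum and parts.
State is unnormalized: ∫|φ|² dx = 23.185, and ∫φ*·x³·φ dx = 485.11, so ⟨x³⟩ = 485.11 / 23.185.
⟨x³⟩ = 20.924.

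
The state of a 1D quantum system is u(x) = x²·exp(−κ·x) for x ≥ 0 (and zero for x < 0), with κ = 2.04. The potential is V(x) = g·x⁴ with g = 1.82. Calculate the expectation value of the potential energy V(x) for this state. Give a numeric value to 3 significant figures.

⟨V⟩ = ∫ V(x)·|u|² dx / ∫|u|² dx.
Every integrand reduces to terms xʲ·e^(−2κx) on [0, ∞); use ∫₀^∞ xʲ·e^(−2κx) dx = j!/(2κ)^(j+1).
State is unnormalized: ∫|u|² dx = 0.021228, and ∫u*·V(x)·u dx = 0.23423, so ⟨V⟩ = 0.23423 / 0.021228.
⟨V⟩ = 11.034.

11.0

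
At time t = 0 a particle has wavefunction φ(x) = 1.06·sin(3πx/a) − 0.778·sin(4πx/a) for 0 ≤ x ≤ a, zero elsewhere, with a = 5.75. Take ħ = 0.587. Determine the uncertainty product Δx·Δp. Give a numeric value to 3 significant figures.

1.29

Δx = √(⟨x²⟩−⟨x⟩²), Δp = √(⟨p²⟩−⟨p⟩²).
On 0 ≤ x ≤ a (j ≠ l): ∫sin²(jπx/a) dx = a/2, ∫sin(jπx/a)·sin(lπx/a) dx = 0; diagonal moments ∫x·sin²(jπx/a) dx = a²/4, ∫x²·sin²(jπx/a) dx = a³·(1/6 − 1/(4j²π²)); cross terms ∫x·sin(jπx/a)·sin(lπx/a) dx = 0 for j + l even and −4jla²/(π²(j² − l²)²) for j + l odd, ∫x²·sin(jπx/a)·sin(lπx/a) dx = (−1)^(j+l)·4jla³/(π²(j² − l²)²); higher powers the same way via product-to-sum and parts. d²/dx² sin(jπx/a) = −(jπ/a)²·sin(jπx/a); on 0 ≤ x ≤ a, ∫sin²(jπx/a) dx = a/2 and ∫sin(jπx/a)·sin(lπx/a) dx = 0 for j ≠ l, so only diagonal terms survive in ∫|φ|² and ∫φ·φ″; ∫φ·φ′ dx = [φ²/2] between the walls = 0.
Normalization: ∫|φ|² dx = 4.9705.
⟨x⟩ = 3.9639, ⟨x²⟩ = 17.124 ⇒ Δx = 1.1882.
⟨p⟩ = 0.0000, ⟨p²⟩ = 1.1778 ⇒ Δp = 1.0853.
Δx·Δp = 1.2895.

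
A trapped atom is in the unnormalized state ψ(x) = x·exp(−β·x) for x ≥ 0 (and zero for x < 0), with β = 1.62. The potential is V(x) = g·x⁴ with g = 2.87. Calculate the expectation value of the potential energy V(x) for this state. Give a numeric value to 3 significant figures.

⟨V⟩ = ∫ V(x)·|ψ|² dx / ∫|ψ|² dx.
Every integrand reduces to terms xʲ·e^(−2βx) on [0, ∞); use ∫₀^∞ xʲ·e^(−2βx) dx = j!/(2β)^(j+1).
State is unnormalized: ∫|ψ|² dx = 0.058802, and ∫ψ*·V(x)·ψ dx = 0.55131, so ⟨V⟩ = 0.55131 / 0.058802.
⟨V⟩ = 9.3757.

9.38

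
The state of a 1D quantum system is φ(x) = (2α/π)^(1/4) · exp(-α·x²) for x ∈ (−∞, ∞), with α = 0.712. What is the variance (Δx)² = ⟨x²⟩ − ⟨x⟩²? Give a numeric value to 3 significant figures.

Compute ⟨x⟩ and ⟨x²⟩ separately, then (Δx)² = ⟨x²⟩ − ⟨x⟩².
Gaussian moments: ∫x^(2j)·e^(−2αx²) dx = (2j−1)!!/(4α)^j · √(π/(2α)), odd powers integrate to 0; here √(π/(2α)) = 1.4853.
⟨x⟩ = 0.0000 and ⟨x²⟩ = 0.35112.
(Δx)² = 0.35112 − (0.0000)² = 0.35112.

0.351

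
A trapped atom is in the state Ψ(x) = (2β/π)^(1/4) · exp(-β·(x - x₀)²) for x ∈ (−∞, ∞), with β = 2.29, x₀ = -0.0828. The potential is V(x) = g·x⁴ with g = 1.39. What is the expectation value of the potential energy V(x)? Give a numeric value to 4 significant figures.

⟨V⟩ = ∫ V(x)·|Ψ|² dx.
Gaussian moments (u = x − x₀): ∫u^(2j)·e^(−2βu²) du = (2j−1)!!/(4β)^j · √(π/(2β)), odd powers integrate to 0; here √(π/(2β)) = 0.82821.
⟨V⟩ = 0.056006.

0.05601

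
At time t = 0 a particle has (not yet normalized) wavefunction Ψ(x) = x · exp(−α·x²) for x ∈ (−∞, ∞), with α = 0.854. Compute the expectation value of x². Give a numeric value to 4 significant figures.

0.8782

⟨x²⟩ = ∫ x²·|Ψ|² dx / ∫|Ψ|² dx (integrals over the domain).
Expand each integrand as polynomial × e^(−2αx²) and use ∫x^(2j)·e^(−2αx²) dx = (2j−1)!!/(4α)^j · √(π/(2α)), odd powers → 0; here √(π/(2α)) = 1.3562.
State is unnormalized: ∫|Ψ|² dx = 0.39702, and ∫Ψ*·x²·Ψ dx = 0.34867, so ⟨x²⟩ = 0.34867 / 0.39702.
⟨x²⟩ = 0.87822.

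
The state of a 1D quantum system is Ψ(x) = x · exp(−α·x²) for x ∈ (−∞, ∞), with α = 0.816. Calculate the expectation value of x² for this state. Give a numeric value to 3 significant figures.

⟨x²⟩ = ∫ x²·|Ψ|² dx / ∫|Ψ|² dx (integrals over the domain).
Expand each integrand as polynomial × e^(−2αx²) and use ∫x^(2j)·e^(−2αx²) dx = (2j−1)!!/(4α)^j · √(π/(2α)), odd powers → 0; here √(π/(2α)) = 1.3874.
State is unnormalized: ∫|Ψ|² dx = 0.42507, and ∫Ψ*·x²·Ψ dx = 0.39069, so ⟨x²⟩ = 0.39069 / 0.42507.
⟨x²⟩ = 0.91912.

0.919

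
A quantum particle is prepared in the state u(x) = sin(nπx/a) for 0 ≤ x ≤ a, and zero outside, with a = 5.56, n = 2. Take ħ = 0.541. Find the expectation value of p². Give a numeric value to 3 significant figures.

0.374

p² u = −ħ² d²u/dx²; ⟨p²⟩ = −ħ² ∫ u*·u'' dx / ∫|u|² dx.
d/dx sin(nπx/a) = (nπ/a)·cos(nπx/a) and d²/dx² sin(nπx/a) = −(nπ/a)²·sin(nπx/a); on 0 ≤ x ≤ a, ∫sin²(nπx/a) dx = a/2 and ∫sin(nπx/a)·cos(nπx/a) dx = 0.
State is unnormalized: ∫|u|² dx = 2.7800, and ∫u*·(−ħ² u'') dx = 1.0391, so ⟨p²⟩ = 1.0391 / 2.7800.
⟨p²⟩ = 0.37377.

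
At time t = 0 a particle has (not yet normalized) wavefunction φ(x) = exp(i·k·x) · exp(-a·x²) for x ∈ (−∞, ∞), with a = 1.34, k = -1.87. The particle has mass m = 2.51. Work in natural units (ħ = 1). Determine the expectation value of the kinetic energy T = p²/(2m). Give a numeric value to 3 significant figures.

T = −(ħ²/2m) d²/dx², so ⟨T⟩ = −(ħ²/2m) ∫ φ*·φ'' dx / ∫|φ|² dx; with m = 2.51.
Gaussian moments: ∫x^(2j)·e^(−2ax²) dx = (2j−1)!!/(4a)^j · √(π/(2a)), odd powers integrate to 0; here √(π/(2a)) = 1.0827. Derivatives: φ′ = (ik − 2ax)·φ, φ″ = ((ik − 2ax)² − 2a)·φ; the odd-in-x pieces drop out.
State is unnormalized: ∫|φ|² dx = 1.0827, and ∫φ*·(−ħ²/2m · φ'') dx = 1.0432, so ⟨T⟩ = 1.0432 / 1.0827.
⟨T⟩ = 0.96353.

0.964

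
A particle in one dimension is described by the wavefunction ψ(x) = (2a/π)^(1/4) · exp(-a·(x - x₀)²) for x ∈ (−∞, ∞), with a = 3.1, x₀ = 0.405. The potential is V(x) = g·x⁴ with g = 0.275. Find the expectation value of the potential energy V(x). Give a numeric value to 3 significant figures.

⟨V⟩ = ∫ V(x)·|ψ|² dx.
Gaussian moments (u = x − x₀): ∫u^(2j)·e^(−2au²) du = (2j−1)!!/(4a)^j · √(π/(2a)), odd powers integrate to 0; here √(π/(2a)) = 0.71183.
⟨V⟩ = 0.034590.

0.0346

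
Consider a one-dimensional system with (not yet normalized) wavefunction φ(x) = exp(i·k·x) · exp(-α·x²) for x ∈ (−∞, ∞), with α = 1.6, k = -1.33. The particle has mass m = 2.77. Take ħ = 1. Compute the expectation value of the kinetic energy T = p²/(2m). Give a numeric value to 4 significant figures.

T = −(ħ²/2m) d²/dx², so ⟨T⟩ = −(ħ²/2m) ∫ φ*·φ'' dx / ∫|φ|² dx; with m = 2.77.
Gaussian moments: ∫x^(2j)·e^(−2αx²) dx = (2j−1)!!/(4α)^j · √(π/(2α)), odd powers integrate to 0; here √(π/(2α)) = 0.99083. Derivatives: φ′ = (ik − 2αx)·φ, φ″ = ((ik − 2αx)² − 2α)·φ; the odd-in-x pieces drop out.
State is unnormalized: ∫|φ|² dx = 0.99083, and ∫φ*·(−ħ²/2m · φ'') dx = 0.60253, so ⟨T⟩ = 0.60253 / 0.99083.
⟨T⟩ = 0.60810.

0.6081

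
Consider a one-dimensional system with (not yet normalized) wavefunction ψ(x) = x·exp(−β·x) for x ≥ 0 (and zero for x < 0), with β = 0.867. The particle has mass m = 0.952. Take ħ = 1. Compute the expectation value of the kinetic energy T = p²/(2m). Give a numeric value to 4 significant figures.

T = −(ħ²/2m) d²/dx², so ⟨T⟩ = −(ħ²/2m) ∫ ψ*·ψ'' dx / ∫|ψ|² dx; with m = 0.952.
Differentiate x·exp(−β·x) with the product rule; every integrand then reduces to terms xʲ·e^(−2βx) on [0, ∞), with ∫₀^∞ xʲ·e^(−2βx) dx = j!/(2β)^(j+1).
State is unnormalized: ∫|ψ|² dx = 0.38360, and ∫ψ*·(−ħ²/2m · ψ'') dx = 0.15144, so ⟨T⟩ = 0.15144 / 0.38360.
⟨T⟩ = 0.39479.

0.3948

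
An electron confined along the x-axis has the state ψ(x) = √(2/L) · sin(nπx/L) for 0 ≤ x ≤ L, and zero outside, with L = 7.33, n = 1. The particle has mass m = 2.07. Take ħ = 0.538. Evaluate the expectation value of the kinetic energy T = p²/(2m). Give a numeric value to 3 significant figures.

0.0128

T = −(ħ²/2m) d²/dx², so ⟨T⟩ = −(ħ²/2m) ∫ ψ*·ψ'' dx; with m = 2.07.
d/dx sin(nπx/L) = (nπ/L)·cos(nπx/L) and d²/dx² sin(nπx/L) = −(nπ/L)²·sin(nπx/L); on 0 ≤ x ≤ L, ∫sin²(nπx/L) dx = L/2 and ∫sin(nπx/L)·cos(nπx/L) dx = 0.
⟨T⟩ = 0.012843.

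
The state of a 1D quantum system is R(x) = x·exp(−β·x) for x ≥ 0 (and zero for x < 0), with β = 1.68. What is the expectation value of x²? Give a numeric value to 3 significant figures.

⟨x²⟩ = ∫ x²·|R|² dx / ∫|R|² dx (integrals over the domain).
Every integrand reduces to terms xʲ·e^(−2βx) on [0, ∞); use ∫₀^∞ xʲ·e^(−2βx) dx = j!/(2β)^(j+1).
State is unnormalized: ∫|R|² dx = 0.052724, and ∫R*·x²·R dx = 0.056042, so ⟨x²⟩ = 0.056042 / 0.052724.
⟨x²⟩ = 1.0629.

1.06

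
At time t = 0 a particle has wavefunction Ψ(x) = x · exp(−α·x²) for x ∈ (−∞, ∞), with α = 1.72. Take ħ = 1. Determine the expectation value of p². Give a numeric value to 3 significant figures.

p² Ψ = −ħ² d²Ψ/dx²; ⟨p²⟩ = −ħ² ∫ Ψ*·Ψ'' dx / ∫|Ψ|² dx.
Expand each integrand as polynomial × e^(−2αx²) and use ∫x^(2j)·e^(−2αx²) dx = (2j−1)!!/(4α)^j · √(π/(2α)), odd powers → 0; here √(π/(2α)) = 0.95564. Differentiate with the product rule, d/dx e^(−αx²) = −2αx·e^(−αx²).
State is unnormalized: ∫|Ψ|² dx = 0.13890, and ∫Ψ*·(−ħ² Ψ'') dx = 0.71673, so ⟨p²⟩ = 0.71673 / 0.13890.
⟨p²⟩ = 5.1600.

5.16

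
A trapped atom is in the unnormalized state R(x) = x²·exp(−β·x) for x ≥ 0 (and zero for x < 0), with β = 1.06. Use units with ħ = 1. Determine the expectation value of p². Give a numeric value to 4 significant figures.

0.3745

p² R = −ħ² d²R/dx²; ⟨p²⟩ = −ħ² ∫ R*·R'' dx / ∫|R|² dx.
Differentiate x²·exp(−β·x) with the product rule; every integrand then reduces to terms xʲ·e^(−2βx) on [0, ∞), with ∫₀^∞ xʲ·e^(−2βx) dx = j!/(2β)^(j+1).
State is unnormalized: ∫|R|² dx = 0.56044, and ∫R*·(−ħ² R'') dx = 0.20990, so ⟨p²⟩ = 0.20990 / 0.56044.
⟨p²⟩ = 0.37453.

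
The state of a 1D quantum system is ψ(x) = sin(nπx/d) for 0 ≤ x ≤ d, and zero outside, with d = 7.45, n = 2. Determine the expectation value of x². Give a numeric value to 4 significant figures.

⟨x²⟩ = ∫ x²·|ψ|² dx / ∫|ψ|² dx (integrals over the domain).
With sin²θ = (1 − cos2θ)/2 on 0 ≤ x ≤ d: ∫sin²(nπx/d) dx = d/2, ∫x·sin²(nπx/d) dx = d²/4, ∫x²·sin²(nπx/d) dx = d³·(1/6 − 1/(4n²π²)); higher powers xᵏ the same way, integrating xᵏ·cos(2nπx/d) by parts.
State is unnormalized: ∫|ψ|² dx = 3.7250, and ∫ψ*·x²·ψ dx = 66.297, so ⟨x²⟩ = 66.297 / 3.7250.
⟨x²⟩ = 17.798.

17.80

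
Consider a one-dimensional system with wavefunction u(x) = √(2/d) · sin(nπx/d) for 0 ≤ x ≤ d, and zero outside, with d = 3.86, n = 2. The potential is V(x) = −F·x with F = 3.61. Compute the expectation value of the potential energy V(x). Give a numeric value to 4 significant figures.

⟨V⟩ = ∫ V(x)·|u|² dx.
With sin²θ = (1 − cos2θ)/2 on 0 ≤ x ≤ d: ∫sin²(nπx/d) dx = d/2, ∫x·sin²(nπx/d) dx = d²/4, ∫x²·sin²(nπx/d) dx = d³·(1/6 − 1/(4n²π²)); higher powers xᵏ the same way, integrating xᵏ·cos(2nπx/d) by parts.
⟨V⟩ = -6.9673.

-6.967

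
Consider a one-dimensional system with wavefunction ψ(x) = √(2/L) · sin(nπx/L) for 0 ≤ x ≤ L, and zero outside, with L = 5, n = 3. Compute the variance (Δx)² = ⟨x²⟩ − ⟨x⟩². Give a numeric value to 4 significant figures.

1.943

Compute ⟨x⟩ and ⟨x²⟩ separately, then (Δx)² = ⟨x²⟩ − ⟨x⟩².
With sin²θ = (1 − cos2θ)/2 on 0 ≤ x ≤ L: ∫sin²(nπx/L) dx = L/2, ∫x·sin²(nπx/L) dx = L²/4, ∫x²·sin²(nπx/L) dx = L³·(1/6 − 1/(4n²π²)); higher powers xᵏ the same way, integrating xᵏ·cos(2nπx/L) by parts.
⟨x⟩ = 2.5000 and ⟨x²⟩ = 8.1926.
(Δx)² = 8.1926 − (2.5000)² = 1.9426.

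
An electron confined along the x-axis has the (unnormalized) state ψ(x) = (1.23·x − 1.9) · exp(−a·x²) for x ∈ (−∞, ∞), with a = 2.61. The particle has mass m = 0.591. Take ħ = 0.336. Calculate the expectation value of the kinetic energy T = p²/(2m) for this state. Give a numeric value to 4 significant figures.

0.2685

T = −(ħ²/2m) d²/dx², so ⟨T⟩ = −(ħ²/2m) ∫ ψ*·ψ'' dx / ∫|ψ|² dx; with m = 0.591.
Expand each integrand as polynomial × e^(−2ax²) and use ∫x^(2j)·e^(−2ax²) dx = (2j−1)!!/(4a)^j · √(π/(2a)), odd powers → 0; here √(π/(2a)) = 0.77578. Differentiate with the product rule, d/dx e^(−ax²) = −2ax·e^(−ax²).
State is unnormalized: ∫|ψ|² dx = 2.9130, and ∫ψ*·(−ħ²/2m · ψ'') dx = 0.78223, so ⟨T⟩ = 0.78223 / 2.9130.
⟨T⟩ = 0.26853.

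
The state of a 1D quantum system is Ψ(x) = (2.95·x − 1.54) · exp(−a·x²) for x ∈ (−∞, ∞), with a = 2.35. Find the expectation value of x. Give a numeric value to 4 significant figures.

⟨x⟩ = ∫ x·|Ψ|² dx / ∫|Ψ|² dx (integrals over the domain).
Expand each integrand as polynomial × e^(−2ax²) and use ∫x^(2j)·e^(−2ax²) dx = (2j−1)!!/(4a)^j · √(π/(2a)), odd powers → 0; here √(π/(2a)) = 0.81757.
State is unnormalized: ∫|Ψ|² dx = 2.6959, and ∫Ψ*·x·Ψ dx = -0.79026, so ⟨x⟩ = -0.79026 / 2.6959.
⟨x⟩ = -0.29314.

-0.2931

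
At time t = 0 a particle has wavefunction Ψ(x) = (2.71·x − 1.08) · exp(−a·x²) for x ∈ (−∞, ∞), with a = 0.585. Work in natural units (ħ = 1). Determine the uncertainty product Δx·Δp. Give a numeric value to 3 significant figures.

1.01

Δx = √(⟨x²⟩−⟨x⟩²), Δp = √(⟨p²⟩−⟨p⟩²).
Expand each integrand as polynomial × e^(−2ax²) and use ∫x^(2j)·e^(−2ax²) dx = (2j−1)!!/(4a)^j · √(π/(2a)), odd powers → 0; here √(π/(2a)) = 1.6386. Differentiate with the product rule, d/dx e^(−ax²) = −2ax·e^(−ax²).
Normalization: ∫|Ψ|² dx = 7.0542.
⟨x⟩ = -0.58109, ⟨x²⟩ = 1.0505 ⇒ Δx = 0.84428.
⟨p⟩ = 0.0000, ⟨p²⟩ = 1.4380 ⇒ Δp = 1.1992.
Δx·Δp = 1.0124.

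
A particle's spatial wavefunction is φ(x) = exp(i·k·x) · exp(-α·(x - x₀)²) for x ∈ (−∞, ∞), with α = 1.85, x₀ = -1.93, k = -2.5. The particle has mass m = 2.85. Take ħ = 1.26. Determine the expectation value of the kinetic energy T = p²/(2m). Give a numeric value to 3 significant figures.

2.26

T = −(ħ²/2m) d²/dx², so ⟨T⟩ = −(ħ²/2m) ∫ φ*·φ'' dx / ∫|φ|² dx; with m = 2.85.
Gaussian moments (u = x − x₀): ∫u^(2j)·e^(−2αu²) du = (2j−1)!!/(4α)^j · √(π/(2α)), odd powers integrate to 0; here √(π/(2α)) = 0.92145. Derivatives: φ′ = (ik − 2αu)·φ, φ″ = ((ik − 2αu)² − 2α)·φ; the odd-in-u pieces drop out.
State is unnormalized: ∫|φ|² dx = 0.92145, and ∫φ*·(−ħ²/2m · φ'') dx = 2.0789, so ⟨T⟩ = 2.0789 / 0.92145.
⟨T⟩ = 2.2561.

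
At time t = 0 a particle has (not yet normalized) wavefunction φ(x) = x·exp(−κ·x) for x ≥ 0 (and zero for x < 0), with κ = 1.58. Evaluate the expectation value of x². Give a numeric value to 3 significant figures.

⟨x²⟩ = ∫ x²·|φ|² dx / ∫|φ|² dx (integrals over the domain).
Every integrand reduces to terms xʲ·e^(−2κx) on [0, ∞); use ∫₀^∞ xʲ·e^(−2κx) dx = j!/(2κ)^(j+1).
State is unnormalized: ∫|φ|² dx = 0.063382, and ∫φ*·x²·φ dx = 0.076169, so ⟨x²⟩ = 0.076169 / 0.063382.
⟨x²⟩ = 1.2017.

1.20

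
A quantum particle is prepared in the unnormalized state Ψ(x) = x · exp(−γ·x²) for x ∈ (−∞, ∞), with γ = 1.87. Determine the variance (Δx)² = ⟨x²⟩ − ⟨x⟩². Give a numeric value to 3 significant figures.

Compute ⟨x⟩ and ⟨x²⟩ separately, then (Δx)² = ⟨x²⟩ − ⟨x⟩².
Expand each integrand as polynomial × e^(−2γx²) and use ∫x^(2j)·e^(−2γx²) dx = (2j−1)!!/(4γ)^j · √(π/(2γ)), odd powers → 0; here √(π/(2γ)) = 0.91651.
Normalization: ∫|Ψ|² dx = 0.12253.
⟨x⟩ = 0.0000 and ⟨x²⟩ = 0.40107.
(Δx)² = 0.40107 − (0.0000)² = 0.40107.

0.401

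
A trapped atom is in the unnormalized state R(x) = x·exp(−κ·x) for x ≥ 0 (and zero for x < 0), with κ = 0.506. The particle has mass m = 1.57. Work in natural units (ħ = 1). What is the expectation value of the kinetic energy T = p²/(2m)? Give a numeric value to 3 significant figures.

T = −(ħ²/2m) d²/dx², so ⟨T⟩ = −(ħ²/2m) ∫ R*·R'' dx / ∫|R|² dx; with m = 1.57.
Differentiate x·exp(−κ·x) with the product rule; every integrand then reduces to terms xʲ·e^(−2κx) on [0, ∞), with ∫₀^∞ xʲ·e^(−2κx) dx = j!/(2κ)^(j+1).
State is unnormalized: ∫|R|² dx = 1.9297, and ∫R*·(−ħ²/2m · R'') dx = 0.15735, so ⟨T⟩ = 0.15735 / 1.9297.
⟨T⟩ = 0.081540.

0.0815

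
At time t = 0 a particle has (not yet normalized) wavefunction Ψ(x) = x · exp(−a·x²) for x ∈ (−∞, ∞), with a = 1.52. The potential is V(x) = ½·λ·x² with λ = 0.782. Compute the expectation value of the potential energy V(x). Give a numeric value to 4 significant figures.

⟨V⟩ = ∫ V(x)·|Ψ|² dx / ∫|Ψ|² dx.
Expand each integrand as polynomial × e^(−2ax²) and use ∫x^(2j)·e^(−2ax²) dx = (2j−1)!!/(4a)^j · √(π/(2a)), odd powers → 0; here √(π/(2a)) = 1.0166.
State is unnormalized: ∫|Ψ|² dx = 0.16720, and ∫Ψ*·V(x)·Ψ dx = 0.032257, so ⟨V⟩ = 0.032257 / 0.16720.
⟨V⟩ = 0.19293.

0.1929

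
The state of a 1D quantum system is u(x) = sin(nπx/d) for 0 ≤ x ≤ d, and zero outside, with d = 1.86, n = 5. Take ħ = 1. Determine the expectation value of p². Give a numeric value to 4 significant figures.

71.32

p² u = −ħ² d²u/dx²; ⟨p²⟩ = −ħ² ∫ u*·u'' dx / ∫|u|² dx.
d/dx sin(nπx/d) = (nπ/d)·cos(nπx/d) and d²/dx² sin(nπx/d) = −(nπ/d)²·sin(nπx/d); on 0 ≤ x ≤ d, ∫sin²(nπx/d) dx = d/2 and ∫sin(nπx/d)·cos(nπx/d) dx = 0.
State is unnormalized: ∫|u|² dx = 0.93000, and ∫u*·(−ħ² u'') dx = 66.328, so ⟨p²⟩ = 66.328 / 0.93000.
⟨p²⟩ = 71.320.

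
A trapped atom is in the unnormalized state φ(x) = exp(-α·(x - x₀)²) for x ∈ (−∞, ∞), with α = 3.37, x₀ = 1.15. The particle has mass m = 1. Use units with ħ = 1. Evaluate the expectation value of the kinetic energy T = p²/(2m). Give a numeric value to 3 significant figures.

T = −(ħ²/2m) d²/dx², so ⟨T⟩ = −(ħ²/2m) ∫ φ*·φ'' dx / ∫|φ|² dx; with m = 1.
Gaussian moments (u = x − x₀): ∫u^(2j)·e^(−2αu²) du = (2j−1)!!/(4α)^j · √(π/(2α)), odd powers integrate to 0; here √(π/(2α)) = 0.68272. Derivatives: d/dx e^(−αu²) = −2αu·e^(−αu²), d²/dx² e^(−αu²) = (4α²u² − 2α)·e^(−αu²).
State is unnormalized: ∫|φ|² dx = 0.68272, and ∫φ*·(−ħ²/2m · φ'') dx = 1.1504, so ⟨T⟩ = 1.1504 / 0.68272.
⟨T⟩ = 1.6850.

1.69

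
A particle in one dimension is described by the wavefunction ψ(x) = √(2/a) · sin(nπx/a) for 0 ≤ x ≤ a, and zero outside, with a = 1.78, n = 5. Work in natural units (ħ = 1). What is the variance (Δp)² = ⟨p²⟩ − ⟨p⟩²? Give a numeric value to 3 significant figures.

Compute ⟨p⟩ and ⟨p²⟩ separately; (Δp)² = ⟨p²⟩ − ⟨p⟩².
d/dx sin(nπx/a) = (nπ/a)·cos(nπx/a) and d²/dx² sin(nπx/a) = −(nπ/a)²·sin(nπx/a); on 0 ≤ x ≤ a, ∫sin²(nπx/a) dx = a/2 and ∫sin(nπx/a)·cos(nπx/a) dx = 0.
⟨p⟩ = 0.0000 and ⟨p²⟩ = 77.875.
(Δp)² = 77.875 − (0.0000)² = 77.875.

77.9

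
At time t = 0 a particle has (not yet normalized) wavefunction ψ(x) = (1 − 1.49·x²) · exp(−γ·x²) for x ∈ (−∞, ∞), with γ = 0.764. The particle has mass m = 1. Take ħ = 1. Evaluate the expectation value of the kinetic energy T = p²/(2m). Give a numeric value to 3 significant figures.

T = −(ħ²/2m) d²/dx², so ⟨T⟩ = −(ħ²/2m) ∫ ψ*·ψ'' dx / ∫|ψ|² dx; with m = 1.
Expand each integrand as polynomial × e^(−2γx²) and use ∫x^(2j)·e^(−2γx²) dx = (2j−1)!!/(4γ)^j · √(π/(2γ)), odd powers → 0; here √(π/(2γ)) = 1.4339. Differentiate with the product rule, d/dx e^(−γx²) = −2γx·e^(−γx²).
State is unnormalized: ∫|ψ|² dx = 1.0582, and ∫ψ*·(−ħ²/2m · ψ'') dx = 1.9933, so ⟨T⟩ = 1.9933 / 1.0582.
⟨T⟩ = 1.8836.

1.88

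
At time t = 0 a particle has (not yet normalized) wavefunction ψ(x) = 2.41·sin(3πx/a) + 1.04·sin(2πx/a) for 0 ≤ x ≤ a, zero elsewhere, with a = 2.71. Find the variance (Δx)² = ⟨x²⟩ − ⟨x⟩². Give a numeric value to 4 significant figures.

Compute ⟨x⟩ and ⟨x²⟩ separately, then (Δx)² = ⟨x²⟩ − ⟨x⟩².
On 0 ≤ x ≤ a (j ≠ l): ∫sin²(jπx/a) dx = a/2, ∫sin(jπx/a)·sin(lπx/a) dx = 0; diagonal moments ∫x·sin²(jπx/a) dx = a²/4, ∫x²·sin²(jπx/a) dx = a³·(1/6 − 1/(4j²π²)); cross terms ∫x·sin(jπx/a)·sin(lπx/a) dx = 0 for j + l even and −4jla²/(π²(j² − l²)²) for j + l odd, ∫x²·sin(jπx/a)·sin(lπx/a) dx = (−1)^(j+l)·4jla³/(π²(j² − l²)²); higher powers the same way via product-to-sum and parts.
Normalization: ∫|ψ|² dx = 9.3355.
⟨x⟩ = 0.97142 and ⟨x²⟩ = 1.3591.
(Δx)² = 1.3591 − (0.97142)² = 0.41543.

0.4154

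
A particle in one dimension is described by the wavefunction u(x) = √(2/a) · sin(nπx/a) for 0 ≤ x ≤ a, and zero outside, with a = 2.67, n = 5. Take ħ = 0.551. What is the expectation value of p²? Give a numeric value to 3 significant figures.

p² u = −ħ² d²u/dx²; ⟨p²⟩ = −ħ² ∫ u*·u'' dx.
d/dx sin(nπx/a) = (nπ/a)·cos(nπx/a) and d²/dx² sin(nπx/a) = −(nπ/a)²·sin(nπx/a); on 0 ≤ x ≤ a, ∫sin²(nπx/a) dx = a/2 and ∫sin(nπx/a)·cos(nπx/a) dx = 0.
⟨p²⟩ = 10.508.

10.5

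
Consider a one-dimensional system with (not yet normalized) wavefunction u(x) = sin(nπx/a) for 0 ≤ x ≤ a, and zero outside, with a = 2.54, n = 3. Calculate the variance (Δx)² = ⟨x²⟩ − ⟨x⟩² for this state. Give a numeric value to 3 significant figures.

0.501

Compute ⟨x⟩ and ⟨x²⟩ separately, then (Δx)² = ⟨x²⟩ − ⟨x⟩².
With sin²θ = (1 − cos2θ)/2 on 0 ≤ x ≤ a: ∫sin²(nπx/a) dx = a/2, ∫x·sin²(nπx/a) dx = a²/4, ∫x²·sin²(nπx/a) dx = a³·(1/6 − 1/(4n²π²)); higher powers xᵏ the same way, integrating xᵏ·cos(2nπx/a) by parts.
Normalization: ∫|u|² dx = 1.2700.
⟨x⟩ = 1.2700 and ⟨x²⟩ = 2.1142.
(Δx)² = 2.1142 − (1.2700)² = 0.50132.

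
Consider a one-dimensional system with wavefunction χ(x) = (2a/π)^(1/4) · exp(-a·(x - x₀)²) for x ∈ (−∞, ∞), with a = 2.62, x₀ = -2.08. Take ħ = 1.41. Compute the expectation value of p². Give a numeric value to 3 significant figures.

p² χ = −ħ² d²χ/dx²; ⟨p²⟩ = −ħ² ∫ χ*·χ'' dx.
Gaussian moments (u = x − x₀): ∫u^(2j)·e^(−2au²) du = (2j−1)!!/(4a)^j · √(π/(2a)), odd powers integrate to 0; here √(π/(2a)) = 0.77430. Derivatives: d/dx e^(−au²) = −2au·e^(−au²), d²/dx² e^(−au²) = (4a²u² − 2a)·e^(−au²).
⟨p²⟩ = 5.2088.

5.21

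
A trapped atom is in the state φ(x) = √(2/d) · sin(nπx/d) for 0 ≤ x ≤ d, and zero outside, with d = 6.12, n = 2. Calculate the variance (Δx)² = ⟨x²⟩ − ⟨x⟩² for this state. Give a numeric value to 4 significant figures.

Compute ⟨x⟩ and ⟨x²⟩ separately, then (Δx)² = ⟨x²⟩ − ⟨x⟩².
With sin²θ = (1 − cos2θ)/2 on 0 ≤ x ≤ d: ∫sin²(nπx/d) dx = d/2, ∫x·sin²(nπx/d) dx = d²/4, ∫x²·sin²(nπx/d) dx = d³·(1/6 − 1/(4n²π²)); higher powers xᵏ the same way, integrating xᵏ·cos(2nπx/d) by parts.
⟨x⟩ = 3.0600 and ⟨x²⟩ = 12.010.
(Δx)² = 12.010 − (3.0600)² = 2.6468.

2.647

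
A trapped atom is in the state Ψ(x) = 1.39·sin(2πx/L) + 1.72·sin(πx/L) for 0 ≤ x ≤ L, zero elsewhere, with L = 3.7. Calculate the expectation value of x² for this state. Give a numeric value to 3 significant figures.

⟨x²⟩ = ∫ x²·|Ψ|² dx / ∫|Ψ|² dx (integrals over the domain).
On 0 ≤ x ≤ L (j ≠ l): ∫sin²(jπx/L) dx = L/2, ∫sin(jπx/L)·sin(lπx/L) dx = 0; diagonal moments ∫x·sin²(jπx/L) dx = L²/4, ∫x²·sin²(jπx/L) dx = L³·(1/6 − 1/(4j²π²)); cross terms ∫x·sin(jπx/L)·sin(lπx/L) dx = 0 for j + l even and −4jlL²/(π²(j² − l²)²) for j + l odd, ∫x²·sin(jπx/L)·sin(lπx/L) dx = (−1)^(j+l)·4jlL³/(π²(j² − l²)²); higher powers the same way via product-to-sum and parts.
State is unnormalized: ∫|Ψ|² dx = 9.0474, and ∫Ψ*·x²·Ψ dx = 15.057, so ⟨x²⟩ = 15.057 / 9.0474.
⟨x²⟩ = 1.6643.

1.66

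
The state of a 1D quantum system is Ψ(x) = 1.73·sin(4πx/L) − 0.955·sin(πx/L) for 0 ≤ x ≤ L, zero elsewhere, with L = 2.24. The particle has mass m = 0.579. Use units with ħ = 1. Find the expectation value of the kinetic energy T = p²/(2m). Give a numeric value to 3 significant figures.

21.2

T = −(ħ²/2m) d²/dx², so ⟨T⟩ = −(ħ²/2m) ∫ Ψ*·Ψ'' dx / ∫|Ψ|² dx; with m = 0.579.
d²/dx² sin(jπx/L) = −(jπ/L)²·sin(jπx/L); on 0 ≤ x ≤ L, ∫sin²(jπx/L) dx = L/2 and ∫sin(jπx/L)·sin(lπx/L) dx = 0 for j ≠ l, so only diagonal terms survive in ∫|Ψ|² and ∫Ψ·Ψ″; ∫Ψ·Ψ′ dx = [Ψ²/2] between the walls = 0.
State is unnormalized: ∫|Ψ|² dx = 4.3735, and ∫Ψ*·(−ħ²/2m · Ψ'') dx = 92.837, so ⟨T⟩ = 92.837 / 4.3735.
⟨T⟩ = 21.227.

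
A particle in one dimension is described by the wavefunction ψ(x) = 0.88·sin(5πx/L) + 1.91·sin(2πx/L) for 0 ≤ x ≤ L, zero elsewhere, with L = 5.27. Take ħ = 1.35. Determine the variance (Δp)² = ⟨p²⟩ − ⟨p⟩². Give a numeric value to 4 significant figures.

Compute ⟨p⟩ and ⟨p²⟩ separately; (Δp)² = ⟨p²⟩ − ⟨p⟩².
d²/dx² sin(jπx/L) = −(jπ/L)²·sin(jπx/L); on 0 ≤ x ≤ L, ∫sin²(jπx/L) dx = L/2 and ∫sin(jπx/L)·sin(lπx/L) dx = 0 for j ≠ l, so only diagonal terms survive in ∫|ψ|² and ∫ψ·ψ″; ∫ψ·ψ′ dx = [ψ²/2] between the walls = 0.
Normalization: ∫|ψ|² dx = 11.653.
⟨p⟩ = 0.0000 and ⟨p²⟩ = 4.9722.
(Δp)² = 4.9722 − (0.0000)² = 4.9722.

4.972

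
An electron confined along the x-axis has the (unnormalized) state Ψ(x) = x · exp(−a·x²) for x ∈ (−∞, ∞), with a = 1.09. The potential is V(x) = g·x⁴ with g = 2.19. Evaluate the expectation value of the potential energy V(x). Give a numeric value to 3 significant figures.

⟨V⟩ = ∫ V(x)·|Ψ|² dx / ∫|Ψ|² dx.
Expand each integrand as polynomial × e^(−2ax²) and use ∫x^(2j)·e^(−2ax²) dx = (2j−1)!!/(4a)^j · √(π/(2a)), odd powers → 0; here √(π/(2a)) = 1.2005.
State is unnormalized: ∫|Ψ|² dx = 0.27533, and ∫Ψ*·V(x)·Ψ dx = 0.47580, so ⟨V⟩ = 0.47580 / 0.27533.
⟨V⟩ = 1.7281.

1.73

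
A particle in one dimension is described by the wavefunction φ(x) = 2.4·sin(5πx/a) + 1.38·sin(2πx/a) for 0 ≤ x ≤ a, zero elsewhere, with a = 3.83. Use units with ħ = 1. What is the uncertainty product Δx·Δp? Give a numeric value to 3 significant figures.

Δx = √(⟨x²⟩−⟨x⟩²), Δp = √(⟨p²⟩−⟨p⟩²).
On 0 ≤ x ≤ a (j ≠ l): ∫sin²(jπx/a) dx = a/2, ∫sin(jπx/a)·sin(lπx/a) dx = 0; diagonal moments ∫x·sin²(jπx/a) dx = a²/4, ∫x²·sin²(jπx/a) dx = a³·(1/6 − 1/(4j²π²)); cross terms ∫x·sin(jπx/a)·sin(lπx/a) dx = 0 for j + l even and −4jla²/(π²(j² − l²)²) for j + l odd, ∫x²·sin(jπx/a)·sin(lπx/a) dx = (−1)^(j+l)·4jla³/(π²(j² − l²)²); higher powers the same way via product-to-sum and parts. d²/dx² sin(jπx/a) = −(jπ/a)²·sin(jπx/a); on 0 ≤ x ≤ a, ∫sin²(jπx/a) dx = a/2 and ∫sin(jπx/a)·sin(lπx/a) dx = 0 for j ≠ l, so only diagonal terms survive in ∫|φ|² and ∫φ·φ″; ∫φ·φ′ dx = [φ²/2] between the walls = 0.
Normalization: ∫|φ|² dx = 14.677.
⟨x⟩ = 1.8542, ⟨x²⟩ = 4.5881 ⇒ Δx = 1.0725.
⟨p⟩ = 0.0000, ⟨p²⟩ = 13.310 ⇒ Δp = 3.6483.
Δx·Δp = 3.9127.

3.91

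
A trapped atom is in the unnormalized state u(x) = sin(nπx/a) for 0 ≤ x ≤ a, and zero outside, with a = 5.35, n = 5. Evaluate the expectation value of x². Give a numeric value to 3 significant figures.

9.48

⟨x²⟩ = ∫ x²·|u|² dx / ∫|u|² dx (integrals over the domain).
With sin²θ = (1 − cos2θ)/2 on 0 ≤ x ≤ a: ∫sin²(nπx/a) dx = a/2, ∫x·sin²(nπx/a) dx = a²/4, ∫x²·sin²(nπx/a) dx = a³·(1/6 − 1/(4n²π²)); higher powers xᵏ the same way, integrating xᵏ·cos(2nπx/a) by parts.
State is unnormalized: ∫|u|² dx = 2.6750, and ∫u*·x²·u dx = 25.367, so ⟨x²⟩ = 25.367 / 2.6750.
⟨x²⟩ = 9.4828.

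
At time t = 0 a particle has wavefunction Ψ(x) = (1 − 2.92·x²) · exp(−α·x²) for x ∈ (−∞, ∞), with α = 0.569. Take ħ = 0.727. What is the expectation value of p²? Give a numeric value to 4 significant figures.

1.346

p² Ψ = −ħ² d²Ψ/dx²; ⟨p²⟩ = −ħ² ∫ Ψ*·Ψ'' dx / ∫|Ψ|² dx.
Expand each integrand as polynomial × e^(−2αx²) and use ∫x^(2j)·e^(−2αx²) dx = (2j−1)!!/(4α)^j · √(π/(2α)), odd powers → 0; here √(π/(2α)) = 1.6615. Differentiate with the product rule, d/dx e^(−αx²) = −2αx·e^(−αx²).
State is unnormalized: ∫|Ψ|² dx = 5.6026, and ∫Ψ*·(−ħ² Ψ'') dx = 7.5389, so ⟨p²⟩ = 7.5389 / 5.6026.
⟨p²⟩ = 1.3456.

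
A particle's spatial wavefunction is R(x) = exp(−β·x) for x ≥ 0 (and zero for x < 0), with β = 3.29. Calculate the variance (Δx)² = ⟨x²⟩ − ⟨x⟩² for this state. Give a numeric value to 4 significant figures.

0.02310

Compute ⟨x⟩ and ⟨x²⟩ separately, then (Δx)² = ⟨x²⟩ − ⟨x⟩².
Every integrand reduces to terms xʲ·e^(−2βx) on [0, ∞); use ∫₀^∞ xʲ·e^(−2βx) dx = j!/(2β)^(j+1).
Normalization: ∫|R|² dx = 0.15198.
⟨x⟩ = 0.15198 and ⟨x²⟩ = 0.046193.
(Δx)² = 0.046193 − (0.15198)² = 0.023097.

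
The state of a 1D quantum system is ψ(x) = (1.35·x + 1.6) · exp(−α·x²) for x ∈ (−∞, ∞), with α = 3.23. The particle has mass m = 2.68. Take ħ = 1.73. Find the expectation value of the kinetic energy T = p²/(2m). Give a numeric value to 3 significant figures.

T = −(ħ²/2m) d²/dx², so ⟨T⟩ = −(ħ²/2m) ∫ ψ*·ψ'' dx / ∫|ψ|² dx; with m = 2.68.
Expand each integrand as polynomial × e^(−2αx²) and use ∫x^(2j)·e^(−2αx²) dx = (2j−1)!!/(4α)^j · √(π/(2α)), odd powers → 0; here √(π/(2α)) = 0.69736. Differentiate with the product rule, d/dx e^(−αx²) = −2αx·e^(−αx²).
State is unnormalized: ∫|ψ|² dx = 1.8836, and ∫ψ*·(−ħ²/2m · ψ'') dx = 3.7520, so ⟨T⟩ = 3.7520 / 1.8836.
⟨T⟩ = 1.9919.

1.99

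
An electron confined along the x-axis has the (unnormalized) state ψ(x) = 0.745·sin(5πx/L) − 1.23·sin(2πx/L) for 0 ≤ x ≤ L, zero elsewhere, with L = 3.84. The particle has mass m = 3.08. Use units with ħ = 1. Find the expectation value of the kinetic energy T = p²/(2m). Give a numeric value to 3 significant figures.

T = −(ħ²/2m) d²/dx², so ⟨T⟩ = −(ħ²/2m) ∫ ψ*·ψ'' dx / ∫|ψ|² dx; with m = 3.08.
d²/dx² sin(jπx/L) = −(jπ/L)²·sin(jπx/L); on 0 ≤ x ≤ L, ∫sin²(jπx/L) dx = L/2 and ∫sin(jπx/L)·sin(lπx/L) dx = 0 for j ≠ l, so only diagonal terms survive in ∫|ψ|² and ∫ψ·ψ″; ∫ψ·ψ′ dx = [ψ²/2] between the walls = 0.
State is unnormalized: ∫|ψ|² dx = 3.9704, and ∫ψ*·(−ħ²/2m · ψ'') dx = 4.1572, so ⟨T⟩ = 4.1572 / 3.9704.
⟨T⟩ = 1.0471.

1.05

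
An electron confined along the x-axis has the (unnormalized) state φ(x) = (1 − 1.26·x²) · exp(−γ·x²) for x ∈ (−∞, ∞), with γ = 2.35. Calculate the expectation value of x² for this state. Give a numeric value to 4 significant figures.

0.06299

⟨x²⟩ = ∫ x²·|φ|² dx / ∫|φ|² dx (integrals over the domain).
Expand each integrand as polynomial × e^(−2γx²) and use ∫x^(2j)·e^(−2γx²) dx = (2j−1)!!/(4γ)^j · √(π/(2γ)), odd powers → 0; here √(π/(2γ)) = 0.81757.
State is unnormalized: ∫|φ|² dx = 0.64246, and ∫φ*·x²·φ dx = 0.040466, so ⟨x²⟩ = 0.040466 / 0.64246.
⟨x²⟩ = 0.062986.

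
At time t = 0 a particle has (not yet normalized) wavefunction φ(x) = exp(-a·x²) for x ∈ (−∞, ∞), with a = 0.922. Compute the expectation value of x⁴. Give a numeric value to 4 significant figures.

0.2206

⟨x⁴⟩ = ∫ x⁴·|φ|² dx / ∫|φ|² dx (integrals over the domain).
Gaussian moments: ∫x^(2j)·e^(−2ax²) dx = (2j−1)!!/(4a)^j · √(π/(2a)), odd powers integrate to 0; here √(π/(2a)) = 1.3053.
State is unnormalized: ∫|φ|² dx = 1.3053, and ∫φ*·x⁴·φ dx = 0.28789, so ⟨x⁴⟩ = 0.28789 / 1.3053.
⟨x⁴⟩ = 0.22057.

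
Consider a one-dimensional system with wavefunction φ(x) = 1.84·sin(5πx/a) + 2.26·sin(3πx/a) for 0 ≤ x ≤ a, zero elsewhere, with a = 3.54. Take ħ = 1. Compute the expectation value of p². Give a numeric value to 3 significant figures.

p² φ = −ħ² d²φ/dx²; ⟨p²⟩ = −ħ² ∫ φ*·φ'' dx / ∫|φ|² dx.
d²/dx² sin(jπx/a) = −(jπ/a)²·sin(jπx/a); on 0 ≤ x ≤ a, ∫sin²(jπx/a) dx = a/2 and ∫sin(jπx/a)·sin(lπx/a) dx = 0 for j ≠ l, so only diagonal terms survive in ∫|φ|² and ∫φ·φ″; ∫φ·φ′ dx = [φ²/2] between the walls = 0.
State is unnormalized: ∫|φ|² dx = 15.033, and ∫φ*·(−ħ² φ'') dx = 182.07, so ⟨p²⟩ = 182.07 / 15.033.
⟨p²⟩ = 12.111.

12.1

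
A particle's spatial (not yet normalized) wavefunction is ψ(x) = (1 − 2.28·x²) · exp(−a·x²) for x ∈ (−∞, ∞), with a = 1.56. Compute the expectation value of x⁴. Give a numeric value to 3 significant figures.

⟨x⁴⟩ = ∫ x⁴·|ψ|² dx / ∫|ψ|² dx (integrals over the domain).
Expand each integrand as polynomial × e^(−2ax²) and use ∫x^(2j)·e^(−2ax²) dx = (2j−1)!!/(4a)^j · √(π/(2a)), odd powers → 0; here √(π/(2a)) = 1.0035.
State is unnormalized: ∫|ψ|² dx = 0.67206, and ∫ψ*·x⁴·ψ dx = 0.15608, so ⟨x⁴⟩ = 0.15608 / 0.67206.
⟨x⁴⟩ = 0.23225.

0.232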